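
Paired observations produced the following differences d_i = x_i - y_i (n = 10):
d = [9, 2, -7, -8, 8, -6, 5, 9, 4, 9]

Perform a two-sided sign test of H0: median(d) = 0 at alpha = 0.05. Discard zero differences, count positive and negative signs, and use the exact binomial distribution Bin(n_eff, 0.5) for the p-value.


Step 1: Discard zero differences. Original n = 10; n_eff = number of nonzero differences = 10.
Nonzero differences (with sign): +9, +2, -7, -8, +8, -6, +5, +9, +4, +9
Step 2: Count signs: positive = 7, negative = 3.
Step 3: Under H0: P(positive) = 0.5, so the number of positives S ~ Bin(10, 0.5).
Step 4: Two-sided exact p-value = sum of Bin(10,0.5) probabilities at or below the observed probability = 0.343750.
Step 5: alpha = 0.05. fail to reject H0.

n_eff = 10, pos = 7, neg = 3, p = 0.343750, fail to reject H0.


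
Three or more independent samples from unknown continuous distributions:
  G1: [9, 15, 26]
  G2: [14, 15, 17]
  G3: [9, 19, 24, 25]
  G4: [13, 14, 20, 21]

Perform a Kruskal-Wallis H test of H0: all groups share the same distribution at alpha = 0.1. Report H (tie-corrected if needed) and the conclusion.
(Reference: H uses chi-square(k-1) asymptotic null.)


Step 1: Combine all N = 14 observations and assign midranks.
sorted (value, group, rank): (9,G1,1.5), (9,G3,1.5), (13,G4,3), (14,G2,4.5), (14,G4,4.5), (15,G1,6.5), (15,G2,6.5), (17,G2,8), (19,G3,9), (20,G4,10), (21,G4,11), (24,G3,12), (25,G3,13), (26,G1,14)
Step 2: Sum ranks within each group.
R_1 = 22 (n_1 = 3)
R_2 = 19 (n_2 = 3)
R_3 = 35.5 (n_3 = 4)
R_4 = 28.5 (n_4 = 4)
Step 3: H = 12/(N(N+1)) * sum(R_i^2/n_i) - 3(N+1)
     = 12/(14*15) * (22^2/3 + 19^2/3 + 35.5^2/4 + 28.5^2/4) - 3*15
     = 0.057143 * 799.792 - 45
     = 0.702381.
Step 4: Ties present; correction factor C = 1 - 18/(14^3 - 14) = 0.993407. Corrected H = 0.702381 / 0.993407 = 0.707043.
Step 5: Under H0, H ~ chi^2(3); p-value = 0.871546.
Step 6: alpha = 0.1. fail to reject H0.

H = 0.7070, df = 3, p = 0.871546, fail to reject H0.


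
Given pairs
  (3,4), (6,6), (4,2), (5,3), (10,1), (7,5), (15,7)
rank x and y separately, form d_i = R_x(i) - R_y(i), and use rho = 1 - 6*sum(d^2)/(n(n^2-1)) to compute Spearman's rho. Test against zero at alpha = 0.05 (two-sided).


Step 1: Rank x and y separately (midranks; no ties here).
rank(x): 3->1, 6->4, 4->2, 5->3, 10->6, 7->5, 15->7
rank(y): 4->4, 6->6, 2->2, 3->3, 1->1, 5->5, 7->7
Step 2: d_i = R_x(i) - R_y(i); compute d_i^2.
  (1-4)^2=9, (4-6)^2=4, (2-2)^2=0, (3-3)^2=0, (6-1)^2=25, (5-5)^2=0, (7-7)^2=0
sum(d^2) = 38.
Step 3: rho = 1 - 6*38 / (7*(7^2 - 1)) = 1 - 228/336 = 0.321429.
Step 4: Under H0, t = rho * sqrt((n-2)/(1-rho^2)) = 0.7590 ~ t(5).
Step 5: Two-sided p-value from the t-distribution with 5 df = 0.482072.
Step 6: alpha = 0.05. fail to reject H0.

rho = 0.3214, p = 0.482072, fail to reject H0 at alpha = 0.05.


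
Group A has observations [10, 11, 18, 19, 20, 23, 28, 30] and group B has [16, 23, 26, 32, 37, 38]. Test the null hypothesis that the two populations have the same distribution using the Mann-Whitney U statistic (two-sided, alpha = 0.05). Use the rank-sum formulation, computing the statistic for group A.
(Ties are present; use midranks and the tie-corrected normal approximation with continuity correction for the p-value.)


Step 1: Combine and sort all 14 observations; assign midranks.
sorted (value, group): (10,X), (11,X), (16,Y), (18,X), (19,X), (20,X), (23,X), (23,Y), (26,Y), (28,X), (30,X), (32,Y), (37,Y), (38,Y)
ranks: 10->1, 11->2, 16->3, 18->4, 19->5, 20->6, 23->7.5, 23->7.5, 26->9, 28->10, 30->11, 32->12, 37->13, 38->14
Step 2: Rank sum for X: R1 = 1 + 2 + 4 + 5 + 6 + 7.5 + 10 + 11 = 46.5.
Step 3: U_X = R1 - n1(n1+1)/2 = 46.5 - 8*9/2 = 46.5 - 36 = 10.5.
       U_Y = n1*n2 - U_X = 48 - 10.5 = 37.5.
Step 4: Ties are present, so use the tie-corrected normal approximation (with continuity correction) for the p-value.
Step 5: p-value = 0.092930; compare to alpha = 0.05. fail to reject H0.

U_X = 10.5, p = 0.092930, fail to reject H0 at alpha = 0.05.


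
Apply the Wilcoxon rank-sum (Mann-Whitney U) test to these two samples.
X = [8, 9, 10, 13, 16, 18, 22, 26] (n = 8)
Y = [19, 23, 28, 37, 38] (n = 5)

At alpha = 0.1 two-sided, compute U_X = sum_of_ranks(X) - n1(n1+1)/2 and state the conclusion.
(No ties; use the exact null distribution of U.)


Step 1: Combine and sort all 13 observations; assign midranks.
sorted (value, group): (8,X), (9,X), (10,X), (13,X), (16,X), (18,X), (19,Y), (22,X), (23,Y), (26,X), (28,Y), (37,Y), (38,Y)
ranks: 8->1, 9->2, 10->3, 13->4, 16->5, 18->6, 19->7, 22->8, 23->9, 26->10, 28->11, 37->12, 38->13
Step 2: Rank sum for X: R1 = 1 + 2 + 3 + 4 + 5 + 6 + 8 + 10 = 39.
Step 3: U_X = R1 - n1(n1+1)/2 = 39 - 8*9/2 = 39 - 36 = 3.
       U_Y = n1*n2 - U_X = 40 - 3 = 37.
Step 4: No ties, so the exact null distribution of U (based on enumerating the C(13,8) = 1287 equally likely rank assignments) gives the two-sided p-value.
Step 5: p-value = 0.010878; compare to alpha = 0.1. reject H0.

U_X = 3, p = 0.010878, reject H0 at alpha = 0.1.


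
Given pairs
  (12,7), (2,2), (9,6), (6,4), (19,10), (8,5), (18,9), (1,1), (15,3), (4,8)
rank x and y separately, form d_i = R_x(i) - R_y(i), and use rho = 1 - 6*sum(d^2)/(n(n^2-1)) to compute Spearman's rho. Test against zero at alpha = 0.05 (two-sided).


Step 1: Rank x and y separately (midranks; no ties here).
rank(x): 12->7, 2->2, 9->6, 6->4, 19->10, 8->5, 18->9, 1->1, 15->8, 4->3
rank(y): 7->7, 2->2, 6->6, 4->4, 10->10, 5->5, 9->9, 1->1, 3->3, 8->8
Step 2: d_i = R_x(i) - R_y(i); compute d_i^2.
  (7-7)^2=0, (2-2)^2=0, (6-6)^2=0, (4-4)^2=0, (10-10)^2=0, (5-5)^2=0, (9-9)^2=0, (1-1)^2=0, (8-3)^2=25, (3-8)^2=25
sum(d^2) = 50.
Step 3: rho = 1 - 6*50 / (10*(10^2 - 1)) = 1 - 300/990 = 0.696970.
Step 4: Under H0, t = rho * sqrt((n-2)/(1-rho^2)) = 2.7490 ~ t(8).
Step 5: Two-sided p-value from the t-distribution with 8 df = 0.025097.
Step 6: alpha = 0.05. reject H0.

rho = 0.6970, p = 0.025097, reject H0 at alpha = 0.05.


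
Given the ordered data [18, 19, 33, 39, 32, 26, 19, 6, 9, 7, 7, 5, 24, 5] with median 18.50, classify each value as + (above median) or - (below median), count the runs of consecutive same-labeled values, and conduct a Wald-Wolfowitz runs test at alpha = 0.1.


Step 1: Compute median = 18.50; label A = above, B = below.
Labels in order: BAAAAAABBBBBAB  (n_A = 7, n_B = 7)
Step 2: Count runs R = 5.
Step 3: Under H0 (random ordering), E[R] = 2*n_A*n_B/(n_A+n_B) + 1 = 2*7*7/14 + 1 = 8.0000.
        Var[R] = 2*n_A*n_B*(2*n_A*n_B - n_A - n_B) / ((n_A+n_B)^2 * (n_A+n_B-1)) = 8232/2548 = 3.2308.
        SD[R] = 1.7974.
Step 4: Continuity-corrected z = (R + 0.5 - E[R]) / SD[R] = (5 + 0.5 - 8.0000) / 1.7974 = -1.3909.
Step 5: Two-sided p-value via normal approximation = 2*(1 - Phi(|z|)) = 0.164264.
Step 6: alpha = 0.1. fail to reject H0.

R = 5, z = -1.3909, p = 0.164264, fail to reject H0.


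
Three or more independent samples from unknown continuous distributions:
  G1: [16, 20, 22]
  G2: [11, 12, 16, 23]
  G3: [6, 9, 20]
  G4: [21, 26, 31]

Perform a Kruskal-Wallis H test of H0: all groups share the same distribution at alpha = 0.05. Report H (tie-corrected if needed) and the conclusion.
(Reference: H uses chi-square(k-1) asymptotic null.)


Step 1: Combine all N = 13 observations and assign midranks.
sorted (value, group, rank): (6,G3,1), (9,G3,2), (11,G2,3), (12,G2,4), (16,G1,5.5), (16,G2,5.5), (20,G1,7.5), (20,G3,7.5), (21,G4,9), (22,G1,10), (23,G2,11), (26,G4,12), (31,G4,13)
Step 2: Sum ranks within each group.
R_1 = 23 (n_1 = 3)
R_2 = 23.5 (n_2 = 4)
R_3 = 10.5 (n_3 = 3)
R_4 = 34 (n_4 = 3)
Step 3: H = 12/(N(N+1)) * sum(R_i^2/n_i) - 3(N+1)
     = 12/(13*14) * (23^2/3 + 23.5^2/4 + 10.5^2/3 + 34^2/3) - 3*14
     = 0.065934 * 736.479 - 42
     = 6.559066.
Step 4: Ties present; correction factor C = 1 - 12/(13^3 - 13) = 0.994505. Corrected H = 6.559066 / 0.994505 = 6.595304.
Step 5: Under H0, H ~ chi^2(3); p-value = 0.085979.
Step 6: alpha = 0.05. fail to reject H0.

H = 6.5953, df = 3, p = 0.085979, fail to reject H0.


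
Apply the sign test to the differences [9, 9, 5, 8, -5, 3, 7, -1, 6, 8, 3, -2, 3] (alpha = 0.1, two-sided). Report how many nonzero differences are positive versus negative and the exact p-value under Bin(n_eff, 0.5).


Step 1: Discard zero differences. Original n = 13; n_eff = number of nonzero differences = 13.
Nonzero differences (with sign): +9, +9, +5, +8, -5, +3, +7, -1, +6, +8, +3, -2, +3
Step 2: Count signs: positive = 10, negative = 3.
Step 3: Under H0: P(positive) = 0.5, so the number of positives S ~ Bin(13, 0.5).
Step 4: Two-sided exact p-value = sum of Bin(13,0.5) probabilities at or below the observed probability = 0.092285.
Step 5: alpha = 0.1. reject H0.

n_eff = 13, pos = 10, neg = 3, p = 0.092285, reject H0.


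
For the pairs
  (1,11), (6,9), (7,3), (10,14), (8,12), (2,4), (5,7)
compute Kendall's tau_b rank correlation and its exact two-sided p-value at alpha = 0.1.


Step 1: Enumerate the 21 unordered pairs (i,j) with i<j and classify each by sign(x_j-x_i) * sign(y_j-y_i).
  (1,2):dx=+5,dy=-2->D; (1,3):dx=+6,dy=-8->D; (1,4):dx=+9,dy=+3->C; (1,5):dx=+7,dy=+1->C
  (1,6):dx=+1,dy=-7->D; (1,7):dx=+4,dy=-4->D; (2,3):dx=+1,dy=-6->D; (2,4):dx=+4,dy=+5->C
  (2,5):dx=+2,dy=+3->C; (2,6):dx=-4,dy=-5->C; (2,7):dx=-1,dy=-2->C; (3,4):dx=+3,dy=+11->C
  (3,5):dx=+1,dy=+9->C; (3,6):dx=-5,dy=+1->D; (3,7):dx=-2,dy=+4->D; (4,5):dx=-2,dy=-2->C
  (4,6):dx=-8,dy=-10->C; (4,7):dx=-5,dy=-7->C; (5,6):dx=-6,dy=-8->C; (5,7):dx=-3,dy=-5->C
  (6,7):dx=+3,dy=+3->C
Step 2: C = 14, D = 7, total pairs = 21.
Step 3: tau = (C - D)/(n(n-1)/2) = (14 - 7)/21 = 0.333333.
Step 4: Exact two-sided p-value (enumerate n! = 5040 permutations of y under H0): p = 0.381349.
Step 5: alpha = 0.1. fail to reject H0.

tau_b = 0.3333 (C=14, D=7), p = 0.381349, fail to reject H0.


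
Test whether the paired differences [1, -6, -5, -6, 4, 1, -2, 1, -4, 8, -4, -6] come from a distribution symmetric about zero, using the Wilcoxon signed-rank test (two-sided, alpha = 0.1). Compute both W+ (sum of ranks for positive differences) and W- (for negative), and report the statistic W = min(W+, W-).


Step 1: Drop any zero differences (none here) and take |d_i|.
|d| = [1, 6, 5, 6, 4, 1, 2, 1, 4, 8, 4, 6]
Step 2: Midrank |d_i| (ties get averaged ranks).
ranks: |1|->2, |6|->10, |5|->8, |6|->10, |4|->6, |1|->2, |2|->4, |1|->2, |4|->6, |8|->12, |4|->6, |6|->10
Step 3: Attach original signs; sum ranks with positive sign and with negative sign.
W+ = 2 + 6 + 2 + 2 + 12 = 24
W- = 10 + 8 + 10 + 4 + 6 + 6 + 10 = 54
(Check: W+ + W- = 78 should equal n(n+1)/2 = 78.)
Step 4: Test statistic W = min(W+, W-) = 24.
Step 5: Ties in |d|, so use the tie-corrected normal approximation.
        E[W] = n(n+1)/4 = 12*13/4 = 39.
        Tie groups: |d|=1 (t=3), |d|=4 (t=3), |d|=6 (t=3); sum(t^3 - t) = 72.
        Var[W] = n(n+1)(2n+1)/24 - sum(t^3-t)/48 = 3900/24 - 72/48 = 161.
        z = (W - E[W]) / sqrt(Var[W]) = (24 - 39) / 12.6886 = -1.1822.
        Two-sided p = 2*Phi(z) = 0.237140.
Step 6: alpha = 0.1. fail to reject H0.

W+ = 24, W- = 54, W = min = 24, p = 0.237140, fail to reject H0.


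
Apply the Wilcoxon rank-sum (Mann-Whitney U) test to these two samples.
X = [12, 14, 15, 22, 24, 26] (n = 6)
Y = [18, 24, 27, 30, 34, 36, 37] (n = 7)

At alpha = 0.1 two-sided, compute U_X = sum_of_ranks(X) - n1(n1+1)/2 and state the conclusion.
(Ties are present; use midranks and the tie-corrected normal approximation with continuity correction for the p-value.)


Step 1: Combine and sort all 13 observations; assign midranks.
sorted (value, group): (12,X), (14,X), (15,X), (18,Y), (22,X), (24,X), (24,Y), (26,X), (27,Y), (30,Y), (34,Y), (36,Y), (37,Y)
ranks: 12->1, 14->2, 15->3, 18->4, 22->5, 24->6.5, 24->6.5, 26->8, 27->9, 30->10, 34->11, 36->12, 37->13
Step 2: Rank sum for X: R1 = 1 + 2 + 3 + 5 + 6.5 + 8 = 25.5.
Step 3: U_X = R1 - n1(n1+1)/2 = 25.5 - 6*7/2 = 25.5 - 21 = 4.5.
       U_Y = n1*n2 - U_X = 42 - 4.5 = 37.5.
Step 4: Ties are present, so use the tie-corrected normal approximation (with continuity correction) for the p-value.
Step 5: p-value = 0.022087; compare to alpha = 0.1. reject H0.

U_X = 4.5, p = 0.022087, reject H0 at alpha = 0.1.


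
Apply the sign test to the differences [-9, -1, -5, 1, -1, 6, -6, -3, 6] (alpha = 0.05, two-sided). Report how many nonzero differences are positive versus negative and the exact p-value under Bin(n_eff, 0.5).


Step 1: Discard zero differences. Original n = 9; n_eff = number of nonzero differences = 9.
Nonzero differences (with sign): -9, -1, -5, +1, -1, +6, -6, -3, +6
Step 2: Count signs: positive = 3, negative = 6.
Step 3: Under H0: P(positive) = 0.5, so the number of positives S ~ Bin(9, 0.5).
Step 4: Two-sided exact p-value = sum of Bin(9,0.5) probabilities at or below the observed probability = 0.507812.
Step 5: alpha = 0.05. fail to reject H0.

n_eff = 9, pos = 3, neg = 6, p = 0.507812, fail to reject H0.


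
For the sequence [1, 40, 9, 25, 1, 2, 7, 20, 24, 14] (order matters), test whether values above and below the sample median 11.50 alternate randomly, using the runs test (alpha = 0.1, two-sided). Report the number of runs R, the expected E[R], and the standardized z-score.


Step 1: Compute median = 11.50; label A = above, B = below.
Labels in order: BABABBBAAA  (n_A = 5, n_B = 5)
Step 2: Count runs R = 6.
Step 3: Under H0 (random ordering), E[R] = 2*n_A*n_B/(n_A+n_B) + 1 = 2*5*5/10 + 1 = 6.0000.
        Var[R] = 2*n_A*n_B*(2*n_A*n_B - n_A - n_B) / ((n_A+n_B)^2 * (n_A+n_B-1)) = 2000/900 = 2.2222.
        SD[R] = 1.4907.
Step 4: R = E[R], so z = 0 with no continuity correction.
Step 5: Two-sided p-value via normal approximation = 2*(1 - Phi(|z|)) = 1.000000.
Step 6: alpha = 0.1. fail to reject H0.

R = 6, z = 0.0000, p = 1.000000, fail to reject H0.


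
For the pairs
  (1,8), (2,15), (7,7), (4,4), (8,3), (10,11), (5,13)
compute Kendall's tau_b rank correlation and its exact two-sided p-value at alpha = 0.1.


Step 1: Enumerate the 21 unordered pairs (i,j) with i<j and classify each by sign(x_j-x_i) * sign(y_j-y_i).
  (1,2):dx=+1,dy=+7->C; (1,3):dx=+6,dy=-1->D; (1,4):dx=+3,dy=-4->D; (1,5):dx=+7,dy=-5->D
  (1,6):dx=+9,dy=+3->C; (1,7):dx=+4,dy=+5->C; (2,3):dx=+5,dy=-8->D; (2,4):dx=+2,dy=-11->D
  (2,5):dx=+6,dy=-12->D; (2,6):dx=+8,dy=-4->D; (2,7):dx=+3,dy=-2->D; (3,4):dx=-3,dy=-3->C
  (3,5):dx=+1,dy=-4->D; (3,6):dx=+3,dy=+4->C; (3,7):dx=-2,dy=+6->D; (4,5):dx=+4,dy=-1->D
  (4,6):dx=+6,dy=+7->C; (4,7):dx=+1,dy=+9->C; (5,6):dx=+2,dy=+8->C; (5,7):dx=-3,dy=+10->D
  (6,7):dx=-5,dy=+2->D
Step 2: C = 8, D = 13, total pairs = 21.
Step 3: tau = (C - D)/(n(n-1)/2) = (8 - 13)/21 = -0.238095.
Step 4: Exact two-sided p-value (enumerate n! = 5040 permutations of y under H0): p = 0.561905.
Step 5: alpha = 0.1. fail to reject H0.

tau_b = -0.2381 (C=8, D=13), p = 0.561905, fail to reject H0.


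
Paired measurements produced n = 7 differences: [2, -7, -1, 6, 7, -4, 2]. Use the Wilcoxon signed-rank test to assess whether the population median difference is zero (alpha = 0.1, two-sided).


Step 1: Drop any zero differences (none here) and take |d_i|.
|d| = [2, 7, 1, 6, 7, 4, 2]
Step 2: Midrank |d_i| (ties get averaged ranks).
ranks: |2|->2.5, |7|->6.5, |1|->1, |6|->5, |7|->6.5, |4|->4, |2|->2.5
Step 3: Attach original signs; sum ranks with positive sign and with negative sign.
W+ = 2.5 + 5 + 6.5 + 2.5 = 16.5
W- = 6.5 + 1 + 4 = 11.5
(Check: W+ + W- = 28 should equal n(n+1)/2 = 28.)
Step 4: Test statistic W = min(W+, W-) = 11.5.
Step 5: Ties in |d|, so use the tie-corrected normal approximation.
        E[W] = n(n+1)/4 = 7*8/4 = 14.
        Tie groups: |d|=2 (t=2), |d|=7 (t=2); sum(t^3 - t) = 12.
        Var[W] = n(n+1)(2n+1)/24 - sum(t^3-t)/48 = 840/24 - 12/48 = 34.75.
        z = (W - E[W]) / sqrt(Var[W]) = (11.5 - 14) / 5.8949 = -0.4241.
        Two-sided p = 2*Phi(z) = 0.671497.
Step 6: alpha = 0.1. fail to reject H0.

W+ = 16.5, W- = 11.5, W = min = 11.5, p = 0.671497, fail to reject H0.


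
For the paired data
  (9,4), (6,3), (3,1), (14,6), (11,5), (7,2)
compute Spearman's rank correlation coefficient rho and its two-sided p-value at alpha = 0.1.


Step 1: Rank x and y separately (midranks; no ties here).
rank(x): 9->4, 6->2, 3->1, 14->6, 11->5, 7->3
rank(y): 4->4, 3->3, 1->1, 6->6, 5->5, 2->2
Step 2: d_i = R_x(i) - R_y(i); compute d_i^2.
  (4-4)^2=0, (2-3)^2=1, (1-1)^2=0, (6-6)^2=0, (5-5)^2=0, (3-2)^2=1
sum(d^2) = 2.
Step 3: rho = 1 - 6*2 / (6*(6^2 - 1)) = 1 - 12/210 = 0.942857.
Step 4: Under H0, t = rho * sqrt((n-2)/(1-rho^2)) = 5.6595 ~ t(4).
Step 5: Two-sided p-value from the t-distribution with 4 df = 0.004805.
Step 6: alpha = 0.1. reject H0.

rho = 0.9429, p = 0.004805, reject H0 at alpha = 0.1.


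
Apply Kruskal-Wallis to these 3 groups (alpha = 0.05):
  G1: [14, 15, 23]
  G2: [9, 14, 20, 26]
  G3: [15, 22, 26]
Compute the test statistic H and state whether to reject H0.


Step 1: Combine all N = 10 observations and assign midranks.
sorted (value, group, rank): (9,G2,1), (14,G1,2.5), (14,G2,2.5), (15,G1,4.5), (15,G3,4.5), (20,G2,6), (22,G3,7), (23,G1,8), (26,G2,9.5), (26,G3,9.5)
Step 2: Sum ranks within each group.
R_1 = 15 (n_1 = 3)
R_2 = 19 (n_2 = 4)
R_3 = 21 (n_3 = 3)
Step 3: H = 12/(N(N+1)) * sum(R_i^2/n_i) - 3(N+1)
     = 12/(10*11) * (15^2/3 + 19^2/4 + 21^2/3) - 3*11
     = 0.109091 * 312.25 - 33
     = 1.063636.
Step 4: Ties present; correction factor C = 1 - 18/(10^3 - 10) = 0.981818. Corrected H = 1.063636 / 0.981818 = 1.083333.
Step 5: Under H0, H ~ chi^2(2); p-value = 0.581778.
Step 6: alpha = 0.05. fail to reject H0.

H = 1.0833, df = 2, p = 0.581778, fail to reject H0.


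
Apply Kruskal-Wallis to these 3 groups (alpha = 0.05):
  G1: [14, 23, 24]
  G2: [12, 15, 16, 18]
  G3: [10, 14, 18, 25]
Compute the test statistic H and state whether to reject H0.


Step 1: Combine all N = 11 observations and assign midranks.
sorted (value, group, rank): (10,G3,1), (12,G2,2), (14,G1,3.5), (14,G3,3.5), (15,G2,5), (16,G2,6), (18,G2,7.5), (18,G3,7.5), (23,G1,9), (24,G1,10), (25,G3,11)
Step 2: Sum ranks within each group.
R_1 = 22.5 (n_1 = 3)
R_2 = 20.5 (n_2 = 4)
R_3 = 23 (n_3 = 4)
Step 3: H = 12/(N(N+1)) * sum(R_i^2/n_i) - 3(N+1)
     = 12/(11*12) * (22.5^2/3 + 20.5^2/4 + 23^2/4) - 3*12
     = 0.090909 * 406.062 - 36
     = 0.914773.
Step 4: Ties present; correction factor C = 1 - 12/(11^3 - 11) = 0.990909. Corrected H = 0.914773 / 0.990909 = 0.923165.
Step 5: Under H0, H ~ chi^2(2); p-value = 0.630285.
Step 6: alpha = 0.05. fail to reject H0.

H = 0.9232, df = 2, p = 0.630285, fail to reject H0.


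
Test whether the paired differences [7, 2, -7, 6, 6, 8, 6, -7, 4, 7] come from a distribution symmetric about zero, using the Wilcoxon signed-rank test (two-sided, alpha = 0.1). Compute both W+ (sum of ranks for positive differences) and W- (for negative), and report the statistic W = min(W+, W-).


Step 1: Drop any zero differences (none here) and take |d_i|.
|d| = [7, 2, 7, 6, 6, 8, 6, 7, 4, 7]
Step 2: Midrank |d_i| (ties get averaged ranks).
ranks: |7|->7.5, |2|->1, |7|->7.5, |6|->4, |6|->4, |8|->10, |6|->4, |7|->7.5, |4|->2, |7|->7.5
Step 3: Attach original signs; sum ranks with positive sign and with negative sign.
W+ = 7.5 + 1 + 4 + 4 + 10 + 4 + 2 + 7.5 = 40
W- = 7.5 + 7.5 = 15
(Check: W+ + W- = 55 should equal n(n+1)/2 = 55.)
Step 4: Test statistic W = min(W+, W-) = 15.
Step 5: Ties in |d|, so use the tie-corrected normal approximation.
        E[W] = n(n+1)/4 = 10*11/4 = 27.5.
        Tie groups: |d|=6 (t=3), |d|=7 (t=4); sum(t^3 - t) = 84.
        Var[W] = n(n+1)(2n+1)/24 - sum(t^3-t)/48 = 2310/24 - 84/48 = 94.5.
        z = (W - E[W]) / sqrt(Var[W]) = (15 - 27.5) / 9.7211 = -1.2859.
        Two-sided p = 2*Phi(z) = 0.198491.
Step 6: alpha = 0.1. fail to reject H0.

W+ = 40, W- = 15, W = min = 15, p = 0.198491, fail to reject H0.


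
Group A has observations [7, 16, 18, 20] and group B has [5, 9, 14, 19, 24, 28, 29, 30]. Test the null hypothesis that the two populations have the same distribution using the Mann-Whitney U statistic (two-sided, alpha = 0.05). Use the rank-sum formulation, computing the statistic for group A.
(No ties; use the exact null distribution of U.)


Step 1: Combine and sort all 12 observations; assign midranks.
sorted (value, group): (5,Y), (7,X), (9,Y), (14,Y), (16,X), (18,X), (19,Y), (20,X), (24,Y), (28,Y), (29,Y), (30,Y)
ranks: 5->1, 7->2, 9->3, 14->4, 16->5, 18->6, 19->7, 20->8, 24->9, 28->10, 29->11, 30->12
Step 2: Rank sum for X: R1 = 2 + 5 + 6 + 8 = 21.
Step 3: U_X = R1 - n1(n1+1)/2 = 21 - 4*5/2 = 21 - 10 = 11.
       U_Y = n1*n2 - U_X = 32 - 11 = 21.
Step 4: No ties, so the exact null distribution of U (based on enumerating the C(12,4) = 495 equally likely rank assignments) gives the two-sided p-value.
Step 5: p-value = 0.460606; compare to alpha = 0.05. fail to reject H0.

U_X = 11, p = 0.460606, fail to reject H0 at alpha = 0.05.


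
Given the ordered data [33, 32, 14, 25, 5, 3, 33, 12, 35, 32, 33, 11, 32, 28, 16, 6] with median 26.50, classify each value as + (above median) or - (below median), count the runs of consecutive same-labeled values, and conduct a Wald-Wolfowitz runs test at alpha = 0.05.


Step 1: Compute median = 26.50; label A = above, B = below.
Labels in order: AABBBBABAAABAABB  (n_A = 8, n_B = 8)
Step 2: Count runs R = 8.
Step 3: Under H0 (random ordering), E[R] = 2*n_A*n_B/(n_A+n_B) + 1 = 2*8*8/16 + 1 = 9.0000.
        Var[R] = 2*n_A*n_B*(2*n_A*n_B - n_A - n_B) / ((n_A+n_B)^2 * (n_A+n_B-1)) = 14336/3840 = 3.7333.
        SD[R] = 1.9322.
Step 4: Continuity-corrected z = (R + 0.5 - E[R]) / SD[R] = (8 + 0.5 - 9.0000) / 1.9322 = -0.2588.
Step 5: Two-sided p-value via normal approximation = 2*(1 - Phi(|z|)) = 0.795809.
Step 6: alpha = 0.05. fail to reject H0.

R = 8, z = -0.2588, p = 0.795809, fail to reject H0.


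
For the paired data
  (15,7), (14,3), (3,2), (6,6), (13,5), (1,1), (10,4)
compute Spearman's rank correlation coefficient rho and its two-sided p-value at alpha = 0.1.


Step 1: Rank x and y separately (midranks; no ties here).
rank(x): 15->7, 14->6, 3->2, 6->3, 13->5, 1->1, 10->4
rank(y): 7->7, 3->3, 2->2, 6->6, 5->5, 1->1, 4->4
Step 2: d_i = R_x(i) - R_y(i); compute d_i^2.
  (7-7)^2=0, (6-3)^2=9, (2-2)^2=0, (3-6)^2=9, (5-5)^2=0, (1-1)^2=0, (4-4)^2=0
sum(d^2) = 18.
Step 3: rho = 1 - 6*18 / (7*(7^2 - 1)) = 1 - 108/336 = 0.678571.
Step 4: Under H0, t = rho * sqrt((n-2)/(1-rho^2)) = 2.0657 ~ t(5).
Step 5: Two-sided p-value from the t-distribution with 5 df = 0.093750.
Step 6: alpha = 0.1. reject H0.

rho = 0.6786, p = 0.093750, reject H0 at alpha = 0.1.


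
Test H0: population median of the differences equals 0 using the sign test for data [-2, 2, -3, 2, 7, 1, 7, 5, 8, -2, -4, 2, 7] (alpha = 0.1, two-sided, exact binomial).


Step 1: Discard zero differences. Original n = 13; n_eff = number of nonzero differences = 13.
Nonzero differences (with sign): -2, +2, -3, +2, +7, +1, +7, +5, +8, -2, -4, +2, +7
Step 2: Count signs: positive = 9, negative = 4.
Step 3: Under H0: P(positive) = 0.5, so the number of positives S ~ Bin(13, 0.5).
Step 4: Two-sided exact p-value = sum of Bin(13,0.5) probabilities at or below the observed probability = 0.266846.
Step 5: alpha = 0.1. fail to reject H0.

n_eff = 13, pos = 9, neg = 4, p = 0.266846, fail to reject H0.


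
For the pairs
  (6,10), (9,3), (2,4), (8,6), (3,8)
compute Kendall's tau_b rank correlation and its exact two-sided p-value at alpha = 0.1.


Step 1: Enumerate the 10 unordered pairs (i,j) with i<j and classify each by sign(x_j-x_i) * sign(y_j-y_i).
  (1,2):dx=+3,dy=-7->D; (1,3):dx=-4,dy=-6->C; (1,4):dx=+2,dy=-4->D; (1,5):dx=-3,dy=-2->C
  (2,3):dx=-7,dy=+1->D; (2,4):dx=-1,dy=+3->D; (2,5):dx=-6,dy=+5->D; (3,4):dx=+6,dy=+2->C
  (3,5):dx=+1,dy=+4->C; (4,5):dx=-5,dy=+2->D
Step 2: C = 4, D = 6, total pairs = 10.
Step 3: tau = (C - D)/(n(n-1)/2) = (4 - 6)/10 = -0.200000.
Step 4: Exact two-sided p-value (enumerate n! = 120 permutations of y under H0): p = 0.816667.
Step 5: alpha = 0.1. fail to reject H0.

tau_b = -0.2000 (C=4, D=6), p = 0.816667, fail to reject H0.


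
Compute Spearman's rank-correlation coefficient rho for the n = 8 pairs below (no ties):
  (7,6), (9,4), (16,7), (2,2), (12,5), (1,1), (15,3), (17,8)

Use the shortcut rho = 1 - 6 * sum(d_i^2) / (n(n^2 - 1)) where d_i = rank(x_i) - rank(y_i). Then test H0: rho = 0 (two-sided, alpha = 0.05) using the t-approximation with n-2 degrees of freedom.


Step 1: Rank x and y separately (midranks; no ties here).
rank(x): 7->3, 9->4, 16->7, 2->2, 12->5, 1->1, 15->6, 17->8
rank(y): 6->6, 4->4, 7->7, 2->2, 5->5, 1->1, 3->3, 8->8
Step 2: d_i = R_x(i) - R_y(i); compute d_i^2.
  (3-6)^2=9, (4-4)^2=0, (7-7)^2=0, (2-2)^2=0, (5-5)^2=0, (1-1)^2=0, (6-3)^2=9, (8-8)^2=0
sum(d^2) = 18.
Step 3: rho = 1 - 6*18 / (8*(8^2 - 1)) = 1 - 108/504 = 0.785714.
Step 4: Under H0, t = rho * sqrt((n-2)/(1-rho^2)) = 3.1113 ~ t(6).
Step 5: Two-sided p-value from the t-distribution with 6 df = 0.020815.
Step 6: alpha = 0.05. reject H0.

rho = 0.7857, p = 0.020815, reject H0 at alpha = 0.05.


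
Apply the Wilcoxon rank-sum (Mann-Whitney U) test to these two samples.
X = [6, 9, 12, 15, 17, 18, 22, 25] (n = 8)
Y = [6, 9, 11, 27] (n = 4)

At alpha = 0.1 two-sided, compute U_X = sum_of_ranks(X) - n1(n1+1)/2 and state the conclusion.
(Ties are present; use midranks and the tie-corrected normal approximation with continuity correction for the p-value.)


Step 1: Combine and sort all 12 observations; assign midranks.
sorted (value, group): (6,X), (6,Y), (9,X), (9,Y), (11,Y), (12,X), (15,X), (17,X), (18,X), (22,X), (25,X), (27,Y)
ranks: 6->1.5, 6->1.5, 9->3.5, 9->3.5, 11->5, 12->6, 15->7, 17->8, 18->9, 22->10, 25->11, 27->12
Step 2: Rank sum for X: R1 = 1.5 + 3.5 + 6 + 7 + 8 + 9 + 10 + 11 = 56.
Step 3: U_X = R1 - n1(n1+1)/2 = 56 - 8*9/2 = 56 - 36 = 20.
       U_Y = n1*n2 - U_X = 32 - 20 = 12.
Step 4: Ties are present, so use the tie-corrected normal approximation (with continuity correction) for the p-value.
Step 5: p-value = 0.550818; compare to alpha = 0.1. fail to reject H0.

U_X = 20, p = 0.550818, fail to reject H0 at alpha = 0.1.


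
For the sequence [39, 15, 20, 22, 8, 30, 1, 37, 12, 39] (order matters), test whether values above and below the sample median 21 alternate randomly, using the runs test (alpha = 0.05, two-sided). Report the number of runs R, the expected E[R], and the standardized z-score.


Step 1: Compute median = 21; label A = above, B = below.
Labels in order: ABBABABABA  (n_A = 5, n_B = 5)
Step 2: Count runs R = 9.
Step 3: Under H0 (random ordering), E[R] = 2*n_A*n_B/(n_A+n_B) + 1 = 2*5*5/10 + 1 = 6.0000.
        Var[R] = 2*n_A*n_B*(2*n_A*n_B - n_A - n_B) / ((n_A+n_B)^2 * (n_A+n_B-1)) = 2000/900 = 2.2222.
        SD[R] = 1.4907.
Step 4: Continuity-corrected z = (R - 0.5 - E[R]) / SD[R] = (9 - 0.5 - 6.0000) / 1.4907 = 1.6771.
Step 5: Two-sided p-value via normal approximation = 2*(1 - Phi(|z|)) = 0.093533.
Step 6: alpha = 0.05. fail to reject H0.

R = 9, z = 1.6771, p = 0.093533, fail to reject H0.


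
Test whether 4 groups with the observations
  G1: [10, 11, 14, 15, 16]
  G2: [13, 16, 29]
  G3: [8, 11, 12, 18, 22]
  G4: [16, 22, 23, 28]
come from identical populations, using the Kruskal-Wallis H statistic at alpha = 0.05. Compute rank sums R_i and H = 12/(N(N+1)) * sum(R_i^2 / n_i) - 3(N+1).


Step 1: Combine all N = 17 observations and assign midranks.
sorted (value, group, rank): (8,G3,1), (10,G1,2), (11,G1,3.5), (11,G3,3.5), (12,G3,5), (13,G2,6), (14,G1,7), (15,G1,8), (16,G1,10), (16,G2,10), (16,G4,10), (18,G3,12), (22,G3,13.5), (22,G4,13.5), (23,G4,15), (28,G4,16), (29,G2,17)
Step 2: Sum ranks within each group.
R_1 = 30.5 (n_1 = 5)
R_2 = 33 (n_2 = 3)
R_3 = 35 (n_3 = 5)
R_4 = 54.5 (n_4 = 4)
Step 3: H = 12/(N(N+1)) * sum(R_i^2/n_i) - 3(N+1)
     = 12/(17*18) * (30.5^2/5 + 33^2/3 + 35^2/5 + 54.5^2/4) - 3*18
     = 0.039216 * 1536.61 - 54
     = 6.259314.
Step 4: Ties present; correction factor C = 1 - 36/(17^3 - 17) = 0.992647. Corrected H = 6.259314 / 0.992647 = 6.305679.
Step 5: Under H0, H ~ chi^2(3); p-value = 0.097649.
Step 6: alpha = 0.05. fail to reject H0.

H = 6.3057, df = 3, p = 0.097649, fail to reject H0.


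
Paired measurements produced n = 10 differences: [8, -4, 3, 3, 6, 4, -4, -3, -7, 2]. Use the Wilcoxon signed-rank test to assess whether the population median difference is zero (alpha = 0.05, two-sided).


Step 1: Drop any zero differences (none here) and take |d_i|.
|d| = [8, 4, 3, 3, 6, 4, 4, 3, 7, 2]
Step 2: Midrank |d_i| (ties get averaged ranks).
ranks: |8|->10, |4|->6, |3|->3, |3|->3, |6|->8, |4|->6, |4|->6, |3|->3, |7|->9, |2|->1
Step 3: Attach original signs; sum ranks with positive sign and with negative sign.
W+ = 10 + 3 + 3 + 8 + 6 + 1 = 31
W- = 6 + 6 + 3 + 9 = 24
(Check: W+ + W- = 55 should equal n(n+1)/2 = 55.)
Step 4: Test statistic W = min(W+, W-) = 24.
Step 5: Ties in |d|, so use the tie-corrected normal approximation.
        E[W] = n(n+1)/4 = 10*11/4 = 27.5.
        Tie groups: |d|=3 (t=3), |d|=4 (t=3); sum(t^3 - t) = 48.
        Var[W] = n(n+1)(2n+1)/24 - sum(t^3-t)/48 = 2310/24 - 48/48 = 95.25.
        z = (W - E[W]) / sqrt(Var[W]) = (24 - 27.5) / 9.7596 = -0.3586.
        Two-sided p = 2*Phi(z) = 0.719879.
Step 6: alpha = 0.05. fail to reject H0.

W+ = 31, W- = 24, W = min = 24, p = 0.719879, fail to reject H0.


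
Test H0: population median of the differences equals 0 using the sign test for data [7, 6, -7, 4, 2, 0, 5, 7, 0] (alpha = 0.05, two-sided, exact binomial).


Step 1: Discard zero differences. Original n = 9; n_eff = number of nonzero differences = 7.
Nonzero differences (with sign): +7, +6, -7, +4, +2, +5, +7
Step 2: Count signs: positive = 6, negative = 1.
Step 3: Under H0: P(positive) = 0.5, so the number of positives S ~ Bin(7, 0.5).
Step 4: Two-sided exact p-value = sum of Bin(7,0.5) probabilities at or below the observed probability = 0.125000.
Step 5: alpha = 0.05. fail to reject H0.

n_eff = 7, pos = 6, neg = 1, p = 0.125000, fail to reject H0.


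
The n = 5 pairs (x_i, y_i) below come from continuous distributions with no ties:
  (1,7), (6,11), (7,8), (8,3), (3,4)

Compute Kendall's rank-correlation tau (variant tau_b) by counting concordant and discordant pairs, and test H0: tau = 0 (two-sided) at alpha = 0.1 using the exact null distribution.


Step 1: Enumerate the 10 unordered pairs (i,j) with i<j and classify each by sign(x_j-x_i) * sign(y_j-y_i).
  (1,2):dx=+5,dy=+4->C; (1,3):dx=+6,dy=+1->C; (1,4):dx=+7,dy=-4->D; (1,5):dx=+2,dy=-3->D
  (2,3):dx=+1,dy=-3->D; (2,4):dx=+2,dy=-8->D; (2,5):dx=-3,dy=-7->C; (3,4):dx=+1,dy=-5->D
  (3,5):dx=-4,dy=-4->C; (4,5):dx=-5,dy=+1->D
Step 2: C = 4, D = 6, total pairs = 10.
Step 3: tau = (C - D)/(n(n-1)/2) = (4 - 6)/10 = -0.200000.
Step 4: Exact two-sided p-value (enumerate n! = 120 permutations of y under H0): p = 0.816667.
Step 5: alpha = 0.1. fail to reject H0.

tau_b = -0.2000 (C=4, D=6), p = 0.816667, fail to reject H0.


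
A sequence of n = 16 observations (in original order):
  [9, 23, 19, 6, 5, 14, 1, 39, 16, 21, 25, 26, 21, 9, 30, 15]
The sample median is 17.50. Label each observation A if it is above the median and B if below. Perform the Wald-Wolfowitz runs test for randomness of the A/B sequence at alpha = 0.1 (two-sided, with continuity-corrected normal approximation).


Step 1: Compute median = 17.50; label A = above, B = below.
Labels in order: BAABBBBABAAAABAB  (n_A = 8, n_B = 8)
Step 2: Count runs R = 9.
Step 3: Under H0 (random ordering), E[R] = 2*n_A*n_B/(n_A+n_B) + 1 = 2*8*8/16 + 1 = 9.0000.
        Var[R] = 2*n_A*n_B*(2*n_A*n_B - n_A - n_B) / ((n_A+n_B)^2 * (n_A+n_B-1)) = 14336/3840 = 3.7333.
        SD[R] = 1.9322.
Step 4: R = E[R], so z = 0 with no continuity correction.
Step 5: Two-sided p-value via normal approximation = 2*(1 - Phi(|z|)) = 1.000000.
Step 6: alpha = 0.1. fail to reject H0.

R = 9, z = 0.0000, p = 1.000000, fail to reject H0.


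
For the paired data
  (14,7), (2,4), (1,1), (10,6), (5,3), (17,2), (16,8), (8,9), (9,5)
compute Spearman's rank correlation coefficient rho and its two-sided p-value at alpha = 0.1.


Step 1: Rank x and y separately (midranks; no ties here).
rank(x): 14->7, 2->2, 1->1, 10->6, 5->3, 17->9, 16->8, 8->4, 9->5
rank(y): 7->7, 4->4, 1->1, 6->6, 3->3, 2->2, 8->8, 9->9, 5->5
Step 2: d_i = R_x(i) - R_y(i); compute d_i^2.
  (7-7)^2=0, (2-4)^2=4, (1-1)^2=0, (6-6)^2=0, (3-3)^2=0, (9-2)^2=49, (8-8)^2=0, (4-9)^2=25, (5-5)^2=0
sum(d^2) = 78.
Step 3: rho = 1 - 6*78 / (9*(9^2 - 1)) = 1 - 468/720 = 0.350000.
Step 4: Under H0, t = rho * sqrt((n-2)/(1-rho^2)) = 0.9885 ~ t(7).
Step 5: Two-sided p-value from the t-distribution with 7 df = 0.355820.
Step 6: alpha = 0.1. fail to reject H0.

rho = 0.3500, p = 0.355820, fail to reject H0 at alpha = 0.1.


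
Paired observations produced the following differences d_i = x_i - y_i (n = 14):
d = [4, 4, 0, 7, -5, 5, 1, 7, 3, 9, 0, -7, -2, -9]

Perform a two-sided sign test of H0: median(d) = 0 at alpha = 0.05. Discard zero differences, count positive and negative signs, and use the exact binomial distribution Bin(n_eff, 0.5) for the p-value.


Step 1: Discard zero differences. Original n = 14; n_eff = number of nonzero differences = 12.
Nonzero differences (with sign): +4, +4, +7, -5, +5, +1, +7, +3, +9, -7, -2, -9
Step 2: Count signs: positive = 8, negative = 4.
Step 3: Under H0: P(positive) = 0.5, so the number of positives S ~ Bin(12, 0.5).
Step 4: Two-sided exact p-value = sum of Bin(12,0.5) probabilities at or below the observed probability = 0.387695.
Step 5: alpha = 0.05. fail to reject H0.

n_eff = 12, pos = 8, neg = 4, p = 0.387695, fail to reject H0.


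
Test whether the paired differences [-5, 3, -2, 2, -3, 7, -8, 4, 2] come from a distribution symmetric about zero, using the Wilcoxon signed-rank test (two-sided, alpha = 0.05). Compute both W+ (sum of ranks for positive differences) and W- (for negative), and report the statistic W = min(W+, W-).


Step 1: Drop any zero differences (none here) and take |d_i|.
|d| = [5, 3, 2, 2, 3, 7, 8, 4, 2]
Step 2: Midrank |d_i| (ties get averaged ranks).
ranks: |5|->7, |3|->4.5, |2|->2, |2|->2, |3|->4.5, |7|->8, |8|->9, |4|->6, |2|->2
Step 3: Attach original signs; sum ranks with positive sign and with negative sign.
W+ = 4.5 + 2 + 8 + 6 + 2 = 22.5
W- = 7 + 2 + 4.5 + 9 = 22.5
(Check: W+ + W- = 45 should equal n(n+1)/2 = 45.)
Step 4: Test statistic W = min(W+, W-) = 22.5.
Step 5: Ties in |d|, so use the tie-corrected normal approximation.
        E[W] = n(n+1)/4 = 9*10/4 = 22.5.
        Tie groups: |d|=2 (t=3), |d|=3 (t=2); sum(t^3 - t) = 30.
        Var[W] = n(n+1)(2n+1)/24 - sum(t^3-t)/48 = 1710/24 - 30/48 = 70.625.
        z = (W - E[W]) / sqrt(Var[W]) = (22.5 - 22.5) / 8.4039 = 0.0000.
        Two-sided p = 2*Phi(z) = 1.000000.
Step 6: alpha = 0.05. fail to reject H0.

W+ = 22.5, W- = 22.5, W = min = 22.5, p = 1.000000, fail to reject H0.


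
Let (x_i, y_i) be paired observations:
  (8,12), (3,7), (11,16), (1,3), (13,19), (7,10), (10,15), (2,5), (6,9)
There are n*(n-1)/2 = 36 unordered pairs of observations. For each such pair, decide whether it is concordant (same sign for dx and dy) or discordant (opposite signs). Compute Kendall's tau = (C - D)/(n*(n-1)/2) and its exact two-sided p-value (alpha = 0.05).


Step 1: Enumerate the 36 unordered pairs (i,j) with i<j and classify each by sign(x_j-x_i) * sign(y_j-y_i).
  (1,2):dx=-5,dy=-5->C; (1,3):dx=+3,dy=+4->C; (1,4):dx=-7,dy=-9->C; (1,5):dx=+5,dy=+7->C
  (1,6):dx=-1,dy=-2->C; (1,7):dx=+2,dy=+3->C; (1,8):dx=-6,dy=-7->C; (1,9):dx=-2,dy=-3->C
  (2,3):dx=+8,dy=+9->C; (2,4):dx=-2,dy=-4->C; (2,5):dx=+10,dy=+12->C; (2,6):dx=+4,dy=+3->C
  (2,7):dx=+7,dy=+8->C; (2,8):dx=-1,dy=-2->C; (2,9):dx=+3,dy=+2->C; (3,4):dx=-10,dy=-13->C
  (3,5):dx=+2,dy=+3->C; (3,6):dx=-4,dy=-6->C; (3,7):dx=-1,dy=-1->C; (3,8):dx=-9,dy=-11->C
  (3,9):dx=-5,dy=-7->C; (4,5):dx=+12,dy=+16->C; (4,6):dx=+6,dy=+7->C; (4,7):dx=+9,dy=+12->C
  (4,8):dx=+1,dy=+2->C; (4,9):dx=+5,dy=+6->C; (5,6):dx=-6,dy=-9->C; (5,7):dx=-3,dy=-4->C
  (5,8):dx=-11,dy=-14->C; (5,9):dx=-7,dy=-10->C; (6,7):dx=+3,dy=+5->C; (6,8):dx=-5,dy=-5->C
  (6,9):dx=-1,dy=-1->C; (7,8):dx=-8,dy=-10->C; (7,9):dx=-4,dy=-6->C; (8,9):dx=+4,dy=+4->C
Step 2: C = 36, D = 0, total pairs = 36.
Step 3: tau = (C - D)/(n(n-1)/2) = (36 - 0)/36 = 1.000000.
Step 4: Exact two-sided p-value (enumerate n! = 362880 permutations of y under H0): p = 0.000006.
Step 5: alpha = 0.05. reject H0.

tau_b = 1.0000 (C=36, D=0), p = 0.000006, reject H0.


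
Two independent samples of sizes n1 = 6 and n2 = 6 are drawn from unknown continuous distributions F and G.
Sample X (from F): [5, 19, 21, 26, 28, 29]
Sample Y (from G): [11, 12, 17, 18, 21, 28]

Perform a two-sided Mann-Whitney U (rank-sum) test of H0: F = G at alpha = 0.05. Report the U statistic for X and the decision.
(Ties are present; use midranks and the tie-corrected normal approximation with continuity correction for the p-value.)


Step 1: Combine and sort all 12 observations; assign midranks.
sorted (value, group): (5,X), (11,Y), (12,Y), (17,Y), (18,Y), (19,X), (21,X), (21,Y), (26,X), (28,X), (28,Y), (29,X)
ranks: 5->1, 11->2, 12->3, 17->4, 18->5, 19->6, 21->7.5, 21->7.5, 26->9, 28->10.5, 28->10.5, 29->12
Step 2: Rank sum for X: R1 = 1 + 6 + 7.5 + 9 + 10.5 + 12 = 46.
Step 3: U_X = R1 - n1(n1+1)/2 = 46 - 6*7/2 = 46 - 21 = 25.
       U_Y = n1*n2 - U_X = 36 - 25 = 11.
Step 4: Ties are present, so use the tie-corrected normal approximation (with continuity correction) for the p-value.
Step 5: p-value = 0.296258; compare to alpha = 0.05. fail to reject H0.

U_X = 25, p = 0.296258, fail to reject H0 at alpha = 0.05.


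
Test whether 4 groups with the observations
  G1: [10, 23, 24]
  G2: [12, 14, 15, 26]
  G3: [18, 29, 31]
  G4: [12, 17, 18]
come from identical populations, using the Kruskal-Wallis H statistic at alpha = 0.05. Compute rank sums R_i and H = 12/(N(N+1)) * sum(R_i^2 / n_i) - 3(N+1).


Step 1: Combine all N = 13 observations and assign midranks.
sorted (value, group, rank): (10,G1,1), (12,G2,2.5), (12,G4,2.5), (14,G2,4), (15,G2,5), (17,G4,6), (18,G3,7.5), (18,G4,7.5), (23,G1,9), (24,G1,10), (26,G2,11), (29,G3,12), (31,G3,13)
Step 2: Sum ranks within each group.
R_1 = 20 (n_1 = 3)
R_2 = 22.5 (n_2 = 4)
R_3 = 32.5 (n_3 = 3)
R_4 = 16 (n_4 = 3)
Step 3: H = 12/(N(N+1)) * sum(R_i^2/n_i) - 3(N+1)
     = 12/(13*14) * (20^2/3 + 22.5^2/4 + 32.5^2/3 + 16^2/3) - 3*14
     = 0.065934 * 697.312 - 42
     = 3.976648.
Step 4: Ties present; correction factor C = 1 - 12/(13^3 - 13) = 0.994505. Corrected H = 3.976648 / 0.994505 = 3.998619.
Step 5: Under H0, H ~ chi^2(3); p-value = 0.261613.
Step 6: alpha = 0.05. fail to reject H0.

H = 3.9986, df = 3, p = 0.261613, fail to reject H0.


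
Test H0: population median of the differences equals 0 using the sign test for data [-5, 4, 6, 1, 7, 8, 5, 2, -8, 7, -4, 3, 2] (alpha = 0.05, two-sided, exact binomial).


Step 1: Discard zero differences. Original n = 13; n_eff = number of nonzero differences = 13.
Nonzero differences (with sign): -5, +4, +6, +1, +7, +8, +5, +2, -8, +7, -4, +3, +2
Step 2: Count signs: positive = 10, negative = 3.
Step 3: Under H0: P(positive) = 0.5, so the number of positives S ~ Bin(13, 0.5).
Step 4: Two-sided exact p-value = sum of Bin(13,0.5) probabilities at or below the observed probability = 0.092285.
Step 5: alpha = 0.05. fail to reject H0.

n_eff = 13, pos = 10, neg = 3, p = 0.092285, fail to reject H0.


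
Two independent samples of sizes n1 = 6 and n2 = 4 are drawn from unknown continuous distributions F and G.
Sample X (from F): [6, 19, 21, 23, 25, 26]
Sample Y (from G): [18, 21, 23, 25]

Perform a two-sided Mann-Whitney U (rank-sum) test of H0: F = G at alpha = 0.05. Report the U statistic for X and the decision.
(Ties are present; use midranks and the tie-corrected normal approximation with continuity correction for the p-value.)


Step 1: Combine and sort all 10 observations; assign midranks.
sorted (value, group): (6,X), (18,Y), (19,X), (21,X), (21,Y), (23,X), (23,Y), (25,X), (25,Y), (26,X)
ranks: 6->1, 18->2, 19->3, 21->4.5, 21->4.5, 23->6.5, 23->6.5, 25->8.5, 25->8.5, 26->10
Step 2: Rank sum for X: R1 = 1 + 3 + 4.5 + 6.5 + 8.5 + 10 = 33.5.
Step 3: U_X = R1 - n1(n1+1)/2 = 33.5 - 6*7/2 = 33.5 - 21 = 12.5.
       U_Y = n1*n2 - U_X = 24 - 12.5 = 11.5.
Step 4: Ties are present, so use the tie-corrected normal approximation (with continuity correction) for the p-value.
Step 5: p-value = 1.000000; compare to alpha = 0.05. fail to reject H0.

U_X = 12.5, p = 1.000000, fail to reject H0 at alpha = 0.05.


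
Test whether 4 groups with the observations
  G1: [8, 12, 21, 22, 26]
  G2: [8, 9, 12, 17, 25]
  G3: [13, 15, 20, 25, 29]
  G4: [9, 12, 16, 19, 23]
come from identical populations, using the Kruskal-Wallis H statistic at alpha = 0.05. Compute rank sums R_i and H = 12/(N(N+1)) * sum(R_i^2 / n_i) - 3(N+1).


Step 1: Combine all N = 20 observations and assign midranks.
sorted (value, group, rank): (8,G1,1.5), (8,G2,1.5), (9,G2,3.5), (9,G4,3.5), (12,G1,6), (12,G2,6), (12,G4,6), (13,G3,8), (15,G3,9), (16,G4,10), (17,G2,11), (19,G4,12), (20,G3,13), (21,G1,14), (22,G1,15), (23,G4,16), (25,G2,17.5), (25,G3,17.5), (26,G1,19), (29,G3,20)
Step 2: Sum ranks within each group.
R_1 = 55.5 (n_1 = 5)
R_2 = 39.5 (n_2 = 5)
R_3 = 67.5 (n_3 = 5)
R_4 = 47.5 (n_4 = 5)
Step 3: H = 12/(N(N+1)) * sum(R_i^2/n_i) - 3(N+1)
     = 12/(20*21) * (55.5^2/5 + 39.5^2/5 + 67.5^2/5 + 47.5^2/5) - 3*21
     = 0.028571 * 2290.6 - 63
     = 2.445714.
Step 4: Ties present; correction factor C = 1 - 42/(20^3 - 20) = 0.994737. Corrected H = 2.445714 / 0.994737 = 2.458655.
Step 5: Under H0, H ~ chi^2(3); p-value = 0.482809.
Step 6: alpha = 0.05. fail to reject H0.

H = 2.4587, df = 3, p = 0.482809, fail to reject H0.
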